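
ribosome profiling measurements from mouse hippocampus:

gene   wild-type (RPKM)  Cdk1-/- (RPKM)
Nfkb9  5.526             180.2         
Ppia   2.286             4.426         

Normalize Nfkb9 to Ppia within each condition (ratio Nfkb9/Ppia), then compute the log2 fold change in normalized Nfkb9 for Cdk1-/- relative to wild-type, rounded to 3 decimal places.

4.074

Nfkb9/Ppia (wild-type) = 5.526 / 2.286 = 2.4173
Nfkb9/Ppia (Cdk1-/-) = 180.2 / 4.426 = 40.714
Fold change = 40.714 / 2.4173 = 16.8426
log2(16.8426) = 4.0740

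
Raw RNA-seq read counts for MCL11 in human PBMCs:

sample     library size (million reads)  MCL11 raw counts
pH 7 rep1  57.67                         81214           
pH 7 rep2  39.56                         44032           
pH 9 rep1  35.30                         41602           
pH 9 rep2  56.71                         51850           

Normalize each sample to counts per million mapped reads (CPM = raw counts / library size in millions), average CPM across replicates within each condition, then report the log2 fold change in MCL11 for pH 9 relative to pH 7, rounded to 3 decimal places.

-0.269

CPM(pH 7 rep1) = 81214 / 57.67 = 1408.2539
CPM(pH 7 rep2) = 44032 / 39.56 = 1113.0435
CPM(pH 9 rep1) = 41602 / 35.30 = 1178.5269
CPM(pH 9 rep2) = 51850 / 56.71 = 914.3008
mean CPM(pH 7) = 1260.6487; mean CPM(pH 9) = 1046.4139
Fold change = 1046.4139 / 1260.6487 = 0.83006
log2(0.83006) = -0.2687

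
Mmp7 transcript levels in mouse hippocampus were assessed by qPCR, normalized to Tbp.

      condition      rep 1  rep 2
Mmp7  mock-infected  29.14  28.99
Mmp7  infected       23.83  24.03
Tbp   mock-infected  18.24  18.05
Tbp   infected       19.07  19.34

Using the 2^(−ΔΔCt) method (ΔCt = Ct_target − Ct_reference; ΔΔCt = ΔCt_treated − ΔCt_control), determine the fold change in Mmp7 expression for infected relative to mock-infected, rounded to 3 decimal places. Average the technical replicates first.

Mean Ct: Mmp7 mock-infected 29.065; Mmp7 infected 23.930; Tbp mock-infected 18.145; Tbp infected 19.205
ΔCt(mock-infected) = 29.065 − 18.145 = 10.920
ΔCt(infected) = 23.930 − 19.205 = 4.725
ΔΔCt = 4.725 − 10.920 = -6.195
Fold change = 2^(−(-6.195)) = 2^6.195 = 73.2623

73.262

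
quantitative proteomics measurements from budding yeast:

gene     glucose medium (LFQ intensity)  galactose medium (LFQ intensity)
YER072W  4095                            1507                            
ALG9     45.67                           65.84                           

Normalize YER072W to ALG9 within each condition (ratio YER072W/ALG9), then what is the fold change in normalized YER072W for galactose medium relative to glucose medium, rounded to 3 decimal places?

0.255

YER072W/ALG9 (glucose medium) = 4095 / 45.67 = 89.665
YER072W/ALG9 (galactose medium) = 1507 / 65.84 = 22.889
Fold change = 22.889 / 89.665 = 0.2553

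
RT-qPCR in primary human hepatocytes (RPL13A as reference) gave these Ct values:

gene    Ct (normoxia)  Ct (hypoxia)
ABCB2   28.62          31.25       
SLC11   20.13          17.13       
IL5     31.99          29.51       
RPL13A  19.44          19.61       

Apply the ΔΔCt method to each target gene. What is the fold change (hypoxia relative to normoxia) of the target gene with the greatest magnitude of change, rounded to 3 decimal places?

ABCB2: ΔΔCt = (31.25−19.61) − (28.62−19.44) = 11.64 − 9.18 = 2.46; fold change = 2^-2.46 = 0.182
SLC11: ΔΔCt = (17.13−19.61) − (20.13−19.44) = -2.48 − 0.69 = -3.17; fold change = 2^3.17 = 9.000
IL5: ΔΔCt = (29.51−19.61) − (31.99−19.44) = 9.90 − 12.55 = -2.65; fold change = 2^2.65 = 6.277
SLC11 has the largest |ΔΔCt| = 3.17.

9.000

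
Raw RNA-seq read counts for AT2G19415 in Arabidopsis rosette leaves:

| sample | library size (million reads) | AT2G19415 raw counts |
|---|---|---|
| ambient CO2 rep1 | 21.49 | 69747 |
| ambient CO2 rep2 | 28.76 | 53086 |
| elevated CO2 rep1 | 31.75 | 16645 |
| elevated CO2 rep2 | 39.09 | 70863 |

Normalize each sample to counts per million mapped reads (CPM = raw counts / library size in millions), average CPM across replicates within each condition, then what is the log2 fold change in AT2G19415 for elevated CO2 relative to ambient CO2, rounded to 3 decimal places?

CPM(ambient CO2 rep1) = 69747 / 21.49 = 3245.5561
CPM(ambient CO2 rep2) = 53086 / 28.76 = 1845.8275
CPM(elevated CO2 rep1) = 16645 / 31.75 = 524.2520
CPM(elevated CO2 rep2) = 70863 / 39.09 = 1812.8166
mean CPM(ambient CO2) = 2545.6918; mean CPM(elevated CO2) = 1168.5343
Fold change = 1168.5343 / 2545.6918 = 0.45902
log2(0.45902) = -1.1234

-1.123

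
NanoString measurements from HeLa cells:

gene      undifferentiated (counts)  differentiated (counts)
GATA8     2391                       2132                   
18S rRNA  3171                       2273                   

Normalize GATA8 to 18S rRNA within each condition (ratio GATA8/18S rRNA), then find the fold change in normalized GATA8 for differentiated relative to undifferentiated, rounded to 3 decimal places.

1.244

GATA8/18S rRNA (undifferentiated) = 2391 / 3171 = 0.75402
GATA8/18S rRNA (differentiated) = 2132 / 2273 = 0.93797
Fold change = 0.93797 / 0.75402 = 1.2440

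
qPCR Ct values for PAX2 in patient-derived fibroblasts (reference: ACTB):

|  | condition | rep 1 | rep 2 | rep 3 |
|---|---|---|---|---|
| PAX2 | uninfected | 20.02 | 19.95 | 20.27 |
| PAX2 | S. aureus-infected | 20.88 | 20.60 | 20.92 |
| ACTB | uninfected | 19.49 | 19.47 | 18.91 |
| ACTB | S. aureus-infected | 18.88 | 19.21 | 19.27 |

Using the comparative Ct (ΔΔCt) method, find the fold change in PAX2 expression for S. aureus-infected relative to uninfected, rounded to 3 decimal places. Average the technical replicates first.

0.540

Mean Ct: PAX2 uninfected 20.080; PAX2 S. aureus-infected 20.800; ACTB uninfected 19.290; ACTB S. aureus-infected 19.120
ΔCt(uninfected) = 20.080 − 19.290 = 0.790
ΔCt(S. aureus-infected) = 20.800 − 19.120 = 1.680
ΔΔCt = 1.680 − 0.790 = 0.890
Fold change = 2^(−0.890) = 0.5396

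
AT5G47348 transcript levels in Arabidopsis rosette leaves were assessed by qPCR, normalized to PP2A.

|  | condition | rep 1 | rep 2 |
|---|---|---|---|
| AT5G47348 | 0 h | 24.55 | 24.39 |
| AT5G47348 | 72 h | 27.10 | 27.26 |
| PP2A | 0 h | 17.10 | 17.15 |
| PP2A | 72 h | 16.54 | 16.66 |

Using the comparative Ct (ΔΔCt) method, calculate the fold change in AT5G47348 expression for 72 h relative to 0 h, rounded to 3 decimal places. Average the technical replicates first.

0.106

Mean Ct: AT5G47348 0 h 24.470; AT5G47348 72 h 27.180; PP2A 0 h 17.125; PP2A 72 h 16.600
ΔCt(0 h) = 24.470 − 17.125 = 7.345
ΔCt(72 h) = 27.180 − 16.600 = 10.580
ΔΔCt = 10.580 − 7.345 = 3.235
Fold change = 2^(−3.235) = 0.1062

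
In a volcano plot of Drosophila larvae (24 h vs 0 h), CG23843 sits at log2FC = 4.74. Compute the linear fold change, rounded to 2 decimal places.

26.72

Fold change = 2^(4.74) = 26.723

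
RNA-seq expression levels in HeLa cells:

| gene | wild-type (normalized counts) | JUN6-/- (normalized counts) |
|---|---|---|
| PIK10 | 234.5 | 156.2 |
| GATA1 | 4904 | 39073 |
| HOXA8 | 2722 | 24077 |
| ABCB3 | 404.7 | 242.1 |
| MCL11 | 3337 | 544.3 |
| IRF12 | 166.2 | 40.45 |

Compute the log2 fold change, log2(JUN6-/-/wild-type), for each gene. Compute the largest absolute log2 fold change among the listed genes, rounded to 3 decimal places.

3.145

log2(156.2/234.5) = -0.586  (PIK10)
log2(39073/4904) = 2.994  (GATA1)
log2(24077/2722) = 3.145  (HOXA8)
log2(242.1/404.7) = -0.741  (ABCB3)
log2(544.3/3337) = -2.616  (MCL11)
log2(40.45/166.2) = -2.039  (IRF12)
The largest magnitude belongs to HOXA8.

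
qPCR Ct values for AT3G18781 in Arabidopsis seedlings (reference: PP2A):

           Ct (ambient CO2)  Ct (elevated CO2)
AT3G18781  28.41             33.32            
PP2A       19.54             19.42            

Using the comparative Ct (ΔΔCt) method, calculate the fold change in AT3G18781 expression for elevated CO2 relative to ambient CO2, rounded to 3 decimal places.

0.031

ΔCt(ambient CO2) = 28.410 − 19.540 = 8.870
ΔCt(elevated CO2) = 33.320 − 19.420 = 13.900
ΔΔCt = 13.900 − 8.870 = 5.030
Fold change = 2^(−5.030) = 0.0306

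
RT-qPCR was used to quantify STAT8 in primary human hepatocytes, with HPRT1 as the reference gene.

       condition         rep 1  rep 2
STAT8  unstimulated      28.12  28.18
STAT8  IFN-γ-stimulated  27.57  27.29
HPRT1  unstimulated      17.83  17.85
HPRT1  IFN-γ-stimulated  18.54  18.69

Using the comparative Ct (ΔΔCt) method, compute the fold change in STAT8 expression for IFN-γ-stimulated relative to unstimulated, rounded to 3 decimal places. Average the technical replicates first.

Mean Ct: STAT8 unstimulated 28.150; STAT8 IFN-γ-stimulated 27.430; HPRT1 unstimulated 17.840; HPRT1 IFN-γ-stimulated 18.615
ΔCt(unstimulated) = 28.150 − 17.840 = 10.310
ΔCt(IFN-γ-stimulated) = 27.430 − 18.615 = 8.815
ΔΔCt = 8.815 − 10.310 = -1.495
Fold change = 2^(−(-1.495)) = 2^1.495 = 2.8186

2.819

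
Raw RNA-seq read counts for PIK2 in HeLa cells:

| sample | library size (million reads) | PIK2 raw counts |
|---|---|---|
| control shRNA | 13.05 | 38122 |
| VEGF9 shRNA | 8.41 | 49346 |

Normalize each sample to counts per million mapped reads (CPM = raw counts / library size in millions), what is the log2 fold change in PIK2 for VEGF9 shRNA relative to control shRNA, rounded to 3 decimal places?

CPM(control shRNA) = 38122 / 13.05 = 2921.2261
CPM(VEGF9 shRNA) = 49346 / 8.41 = 5867.5386
Fold change = 5867.5386 / 2921.2261 = 2.00859
log2(2.00859) = 1.0062

1.006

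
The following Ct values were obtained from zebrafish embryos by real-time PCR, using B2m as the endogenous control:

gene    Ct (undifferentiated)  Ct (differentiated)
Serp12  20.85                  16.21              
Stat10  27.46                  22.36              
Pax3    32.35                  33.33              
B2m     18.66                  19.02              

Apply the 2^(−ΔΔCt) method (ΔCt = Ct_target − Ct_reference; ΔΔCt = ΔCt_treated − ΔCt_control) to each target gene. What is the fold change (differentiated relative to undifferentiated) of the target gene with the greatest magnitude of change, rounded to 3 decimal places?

44.017

Serp12: ΔΔCt = (16.21−19.02) − (20.85−18.66) = -2.81 − 2.19 = -5.00; fold change = 2^5.00 = 32.000
Stat10: ΔΔCt = (22.36−19.02) − (27.46−18.66) = 3.34 − 8.80 = -5.46; fold change = 2^5.46 = 44.017
Pax3: ΔΔCt = (33.33−19.02) − (32.35−18.66) = 14.31 − 13.69 = 0.62; fold change = 2^-0.62 = 0.651
Stat10 has the largest |ΔΔCt| = 5.46.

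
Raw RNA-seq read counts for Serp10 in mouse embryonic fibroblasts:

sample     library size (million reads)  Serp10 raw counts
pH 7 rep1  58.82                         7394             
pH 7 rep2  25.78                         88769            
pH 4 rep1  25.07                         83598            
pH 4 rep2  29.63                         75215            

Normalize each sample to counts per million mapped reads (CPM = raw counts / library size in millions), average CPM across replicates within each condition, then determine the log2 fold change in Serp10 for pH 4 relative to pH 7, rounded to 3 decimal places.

0.719

CPM(pH 7 rep1) = 7394 / 58.82 = 125.7055
CPM(pH 7 rep2) = 88769 / 25.78 = 3443.3282
CPM(pH 4 rep1) = 83598 / 25.07 = 3334.5832
CPM(pH 4 rep2) = 75215 / 29.63 = 2538.4745
mean CPM(pH 7) = 1784.5169; mean CPM(pH 4) = 2936.5288
Fold change = 2936.5288 / 1784.5169 = 1.64556
log2(1.64556) = 0.7186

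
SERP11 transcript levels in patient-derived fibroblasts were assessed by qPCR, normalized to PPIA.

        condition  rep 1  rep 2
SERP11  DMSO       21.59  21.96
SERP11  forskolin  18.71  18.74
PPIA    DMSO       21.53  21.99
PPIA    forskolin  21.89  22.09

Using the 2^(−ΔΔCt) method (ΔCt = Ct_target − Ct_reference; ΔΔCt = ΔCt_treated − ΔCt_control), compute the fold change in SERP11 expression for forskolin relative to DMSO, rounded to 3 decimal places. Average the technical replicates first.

9.714

Mean Ct: SERP11 DMSO 21.775; SERP11 forskolin 18.725; PPIA DMSO 21.760; PPIA forskolin 21.990
ΔCt(DMSO) = 21.775 − 21.760 = 0.015
ΔCt(forskolin) = 18.725 − 21.990 = -3.265
ΔΔCt = -3.265 − 0.015 = -3.280
Fold change = 2^(−(-3.280)) = 2^3.280 = 9.7136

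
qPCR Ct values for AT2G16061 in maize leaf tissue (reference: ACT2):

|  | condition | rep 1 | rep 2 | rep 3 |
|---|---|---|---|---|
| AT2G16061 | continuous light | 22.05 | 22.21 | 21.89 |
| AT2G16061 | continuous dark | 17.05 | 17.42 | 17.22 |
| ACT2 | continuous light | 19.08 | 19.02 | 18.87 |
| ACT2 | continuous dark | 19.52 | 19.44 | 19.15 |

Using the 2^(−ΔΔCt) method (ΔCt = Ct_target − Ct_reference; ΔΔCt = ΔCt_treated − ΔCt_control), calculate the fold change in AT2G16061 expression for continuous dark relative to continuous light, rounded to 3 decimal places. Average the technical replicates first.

Mean Ct: AT2G16061 continuous light 22.050; AT2G16061 continuous dark 17.230; ACT2 continuous light 18.990; ACT2 continuous dark 19.370
ΔCt(continuous light) = 22.050 − 18.990 = 3.060
ΔCt(continuous dark) = 17.230 − 19.370 = -2.140
ΔΔCt = -2.140 − 3.060 = -5.200
Fold change = 2^(−(-5.200)) = 2^5.200 = 36.7583

36.758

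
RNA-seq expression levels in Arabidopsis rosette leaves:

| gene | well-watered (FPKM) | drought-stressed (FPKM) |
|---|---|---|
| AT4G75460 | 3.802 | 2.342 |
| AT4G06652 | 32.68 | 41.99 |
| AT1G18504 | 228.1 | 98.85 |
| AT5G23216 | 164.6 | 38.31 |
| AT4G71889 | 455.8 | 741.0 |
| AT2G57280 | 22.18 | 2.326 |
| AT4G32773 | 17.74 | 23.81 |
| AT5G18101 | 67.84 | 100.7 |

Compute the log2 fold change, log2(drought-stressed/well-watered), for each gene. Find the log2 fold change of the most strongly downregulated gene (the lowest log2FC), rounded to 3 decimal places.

log2(2.342/3.802) = -0.699  (AT4G75460)
log2(41.99/32.68) = 0.362  (AT4G06652)
log2(98.85/228.1) = -1.206  (AT1G18504)
log2(38.31/164.6) = -2.103  (AT5G23216)
log2(741.0/455.8) = 0.701  (AT4G71889)
log2(2.326/22.18) = -3.253  (AT2G57280)
log2(23.81/17.74) = 0.425  (AT4G32773)
log2(100.7/67.84) = 0.570  (AT5G18101)
AT2G57280 is most strongly downregulated.

-3.253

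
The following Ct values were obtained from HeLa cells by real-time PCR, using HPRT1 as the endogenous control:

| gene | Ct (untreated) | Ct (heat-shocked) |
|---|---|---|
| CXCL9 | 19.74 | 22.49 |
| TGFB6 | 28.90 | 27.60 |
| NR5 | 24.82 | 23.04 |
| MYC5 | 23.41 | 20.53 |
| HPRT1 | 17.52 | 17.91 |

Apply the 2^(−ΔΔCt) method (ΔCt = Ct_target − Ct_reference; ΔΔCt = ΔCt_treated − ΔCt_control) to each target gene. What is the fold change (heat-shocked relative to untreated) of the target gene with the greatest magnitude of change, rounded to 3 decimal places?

CXCL9: ΔΔCt = (22.49−17.91) − (19.74−17.52) = 4.58 − 2.22 = 2.36; fold change = 2^-2.36 = 0.195
TGFB6: ΔΔCt = (27.60−17.91) − (28.90−17.52) = 9.69 − 11.38 = -1.69; fold change = 2^1.69 = 3.227
NR5: ΔΔCt = (23.04−17.91) − (24.82−17.52) = 5.13 − 7.30 = -2.17; fold change = 2^2.17 = 4.500
MYC5: ΔΔCt = (20.53−17.91) − (23.41−17.52) = 2.62 − 5.89 = -3.27; fold change = 2^3.27 = 9.646
MYC5 has the largest |ΔΔCt| = 3.27.

9.646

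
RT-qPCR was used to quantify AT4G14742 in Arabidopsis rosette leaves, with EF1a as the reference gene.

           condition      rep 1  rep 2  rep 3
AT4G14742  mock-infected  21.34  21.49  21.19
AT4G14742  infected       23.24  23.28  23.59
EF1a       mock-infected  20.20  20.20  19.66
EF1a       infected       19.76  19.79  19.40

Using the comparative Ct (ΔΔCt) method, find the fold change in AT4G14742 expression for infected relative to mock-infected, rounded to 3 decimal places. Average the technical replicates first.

0.189

Mean Ct: AT4G14742 mock-infected 21.340; AT4G14742 infected 23.370; EF1a mock-infected 20.020; EF1a infected 19.650
ΔCt(mock-infected) = 21.340 − 20.020 = 1.320
ΔCt(infected) = 23.370 − 19.650 = 3.720
ΔΔCt = 3.720 − 1.320 = 2.400
Fold change = 2^(−2.400) = 0.1895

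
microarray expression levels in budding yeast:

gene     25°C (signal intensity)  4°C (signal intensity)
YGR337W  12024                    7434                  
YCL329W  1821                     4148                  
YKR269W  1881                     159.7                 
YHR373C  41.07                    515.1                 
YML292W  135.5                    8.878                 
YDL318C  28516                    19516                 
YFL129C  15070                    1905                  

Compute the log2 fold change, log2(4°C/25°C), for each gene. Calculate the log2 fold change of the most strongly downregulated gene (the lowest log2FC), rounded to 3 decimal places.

-3.932

log2(7434/12024) = -0.694  (YGR337W)
log2(4148/1821) = 1.188  (YCL329W)
log2(159.7/1881) = -3.558  (YKR269W)
log2(515.1/41.07) = 3.649  (YHR373C)
log2(8.878/135.5) = -3.932  (YML292W)
log2(19516/28516) = -0.547  (YDL318C)
log2(1905/15070) = -2.984  (YFL129C)
YML292W is most strongly downregulated.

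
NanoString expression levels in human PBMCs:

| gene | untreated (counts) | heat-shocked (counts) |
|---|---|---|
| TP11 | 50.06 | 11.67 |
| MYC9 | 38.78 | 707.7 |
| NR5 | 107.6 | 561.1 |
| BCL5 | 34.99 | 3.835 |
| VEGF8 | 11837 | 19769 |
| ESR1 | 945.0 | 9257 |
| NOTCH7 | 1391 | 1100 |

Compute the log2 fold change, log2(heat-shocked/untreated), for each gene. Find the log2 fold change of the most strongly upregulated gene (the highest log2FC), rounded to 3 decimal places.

log2(11.67/50.06) = -2.101  (TP11)
log2(707.7/38.78) = 4.190  (MYC9)
log2(561.1/107.6) = 2.383  (NR5)
log2(3.835/34.99) = -3.190  (BCL5)
log2(19769/11837) = 0.740  (VEGF8)
log2(9257/945.0) = 3.292  (ESR1)
log2(1100/1391) = -0.339  (NOTCH7)
MYC9 is most strongly upregulated.

4.190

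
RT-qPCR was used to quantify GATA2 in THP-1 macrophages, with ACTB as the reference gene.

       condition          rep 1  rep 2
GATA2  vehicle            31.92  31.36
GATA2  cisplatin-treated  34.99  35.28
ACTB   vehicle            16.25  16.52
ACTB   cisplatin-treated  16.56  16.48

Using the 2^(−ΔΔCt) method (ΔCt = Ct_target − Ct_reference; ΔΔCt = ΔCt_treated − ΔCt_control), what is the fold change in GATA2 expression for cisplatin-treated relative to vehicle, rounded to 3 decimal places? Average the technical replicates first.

0.097

Mean Ct: GATA2 vehicle 31.640; GATA2 cisplatin-treated 35.135; ACTB vehicle 16.385; ACTB cisplatin-treated 16.520
ΔCt(vehicle) = 31.640 − 16.385 = 15.255
ΔCt(cisplatin-treated) = 35.135 − 16.520 = 18.615
ΔΔCt = 18.615 − 15.255 = 3.360
Fold change = 2^(−3.360) = 0.0974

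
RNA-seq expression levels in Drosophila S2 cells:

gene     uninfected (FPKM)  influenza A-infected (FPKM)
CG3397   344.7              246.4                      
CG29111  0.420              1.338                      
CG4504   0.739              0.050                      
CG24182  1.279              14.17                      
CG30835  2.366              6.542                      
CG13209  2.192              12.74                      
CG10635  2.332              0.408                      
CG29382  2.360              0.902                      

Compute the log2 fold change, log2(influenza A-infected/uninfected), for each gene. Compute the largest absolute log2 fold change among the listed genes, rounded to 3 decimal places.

3.886

log2(246.4/344.7) = -0.484  (CG3397)
log2(1.338/0.420) = 1.672  (CG29111)
log2(0.050/0.739) = -3.886  (CG4504)
log2(14.17/1.279) = 3.470  (CG24182)
log2(6.542/2.366) = 1.467  (CG30835)
log2(12.74/2.192) = 2.539  (CG13209)
log2(0.408/2.332) = -2.515  (CG10635)
log2(0.902/2.360) = -1.388  (CG29382)
The largest magnitude belongs to CG4504.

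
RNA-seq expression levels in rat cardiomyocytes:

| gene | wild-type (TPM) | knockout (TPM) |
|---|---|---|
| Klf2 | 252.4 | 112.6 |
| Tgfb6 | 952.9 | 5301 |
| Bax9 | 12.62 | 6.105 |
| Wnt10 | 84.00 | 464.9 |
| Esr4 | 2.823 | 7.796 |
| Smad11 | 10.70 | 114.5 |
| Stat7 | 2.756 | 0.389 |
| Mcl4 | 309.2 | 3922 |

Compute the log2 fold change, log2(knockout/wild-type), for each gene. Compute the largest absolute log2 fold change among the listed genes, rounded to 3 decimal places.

3.665

log2(112.6/252.4) = -1.165  (Klf2)
log2(5301/952.9) = 2.476  (Tgfb6)
log2(6.105/12.62) = -1.048  (Bax9)
log2(464.9/84.00) = 2.468  (Wnt10)
log2(7.796/2.823) = 1.466  (Esr4)
log2(114.5/10.70) = 3.420  (Smad11)
log2(0.389/2.756) = -2.825  (Stat7)
log2(3922/309.2) = 3.665  (Mcl4)
The largest magnitude belongs to Mcl4.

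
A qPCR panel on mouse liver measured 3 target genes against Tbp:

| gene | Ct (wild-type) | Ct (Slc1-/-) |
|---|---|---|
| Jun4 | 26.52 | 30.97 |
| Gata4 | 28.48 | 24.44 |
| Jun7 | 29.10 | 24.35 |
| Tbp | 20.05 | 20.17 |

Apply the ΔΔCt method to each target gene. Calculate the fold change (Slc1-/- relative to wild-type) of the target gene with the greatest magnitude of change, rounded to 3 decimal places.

29.243

Jun4: ΔΔCt = (30.97−20.17) − (26.52−20.05) = 10.80 − 6.47 = 4.33; fold change = 2^-4.33 = 0.050
Gata4: ΔΔCt = (24.44−20.17) − (28.48−20.05) = 4.27 − 8.43 = -4.16; fold change = 2^4.16 = 17.877
Jun7: ΔΔCt = (24.35−20.17) − (29.10−20.05) = 4.18 − 9.05 = -4.87; fold change = 2^4.87 = 29.243
Jun7 has the largest |ΔΔCt| = 4.87.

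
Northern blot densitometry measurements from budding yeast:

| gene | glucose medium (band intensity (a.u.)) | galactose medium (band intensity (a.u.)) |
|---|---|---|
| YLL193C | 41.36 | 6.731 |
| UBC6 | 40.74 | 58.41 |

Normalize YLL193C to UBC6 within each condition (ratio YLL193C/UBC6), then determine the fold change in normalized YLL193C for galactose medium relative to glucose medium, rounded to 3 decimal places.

YLL193C/UBC6 (glucose medium) = 41.36 / 40.74 = 1.0152
YLL193C/UBC6 (galactose medium) = 6.731 / 58.41 = 0.11524
Fold change = 0.11524 / 1.0152 = 0.1135

0.114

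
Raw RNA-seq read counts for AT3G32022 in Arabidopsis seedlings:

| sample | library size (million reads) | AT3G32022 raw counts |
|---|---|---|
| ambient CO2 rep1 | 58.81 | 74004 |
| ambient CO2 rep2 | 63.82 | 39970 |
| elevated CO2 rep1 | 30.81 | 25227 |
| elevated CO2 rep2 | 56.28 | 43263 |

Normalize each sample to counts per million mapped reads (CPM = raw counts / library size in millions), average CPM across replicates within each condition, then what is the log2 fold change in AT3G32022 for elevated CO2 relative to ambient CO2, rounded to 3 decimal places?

-0.248

CPM(ambient CO2 rep1) = 74004 / 58.81 = 1258.3574
CPM(ambient CO2 rep2) = 39970 / 63.82 = 626.2927
CPM(elevated CO2 rep1) = 25227 / 30.81 = 818.7926
CPM(elevated CO2 rep2) = 43263 / 56.28 = 768.7100
mean CPM(ambient CO2) = 942.3251; mean CPM(elevated CO2) = 793.7513
Fold change = 793.7513 / 942.3251 = 0.84233
log2(0.84233) = -0.2475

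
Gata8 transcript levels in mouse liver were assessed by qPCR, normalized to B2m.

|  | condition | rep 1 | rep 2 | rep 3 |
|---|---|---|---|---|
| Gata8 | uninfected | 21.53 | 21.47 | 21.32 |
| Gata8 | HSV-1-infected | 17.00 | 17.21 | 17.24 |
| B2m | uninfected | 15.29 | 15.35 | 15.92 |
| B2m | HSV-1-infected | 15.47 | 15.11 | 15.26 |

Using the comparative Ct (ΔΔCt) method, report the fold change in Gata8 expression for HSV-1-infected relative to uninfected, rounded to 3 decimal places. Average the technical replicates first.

16.564

Mean Ct: Gata8 uninfected 21.440; Gata8 HSV-1-infected 17.150; B2m uninfected 15.520; B2m HSV-1-infected 15.280
ΔCt(uninfected) = 21.440 − 15.520 = 5.920
ΔCt(HSV-1-infected) = 17.150 − 15.280 = 1.870
ΔΔCt = 1.870 − 5.920 = -4.050
Fold change = 2^(−(-4.050)) = 2^4.050 = 16.5642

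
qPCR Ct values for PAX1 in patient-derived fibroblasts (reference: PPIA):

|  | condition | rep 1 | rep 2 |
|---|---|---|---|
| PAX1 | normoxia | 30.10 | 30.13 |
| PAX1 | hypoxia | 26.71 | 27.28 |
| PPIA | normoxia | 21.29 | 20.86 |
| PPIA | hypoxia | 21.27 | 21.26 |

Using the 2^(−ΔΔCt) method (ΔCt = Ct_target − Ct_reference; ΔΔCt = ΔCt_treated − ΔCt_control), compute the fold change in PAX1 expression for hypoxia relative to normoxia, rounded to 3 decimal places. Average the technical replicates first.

Mean Ct: PAX1 normoxia 30.115; PAX1 hypoxia 26.995; PPIA normoxia 21.075; PPIA hypoxia 21.265
ΔCt(normoxia) = 30.115 − 21.075 = 9.040
ΔCt(hypoxia) = 26.995 − 21.265 = 5.730
ΔΔCt = 5.730 − 9.040 = -3.310
Fold change = 2^(−(-3.310)) = 2^3.310 = 9.9177

9.918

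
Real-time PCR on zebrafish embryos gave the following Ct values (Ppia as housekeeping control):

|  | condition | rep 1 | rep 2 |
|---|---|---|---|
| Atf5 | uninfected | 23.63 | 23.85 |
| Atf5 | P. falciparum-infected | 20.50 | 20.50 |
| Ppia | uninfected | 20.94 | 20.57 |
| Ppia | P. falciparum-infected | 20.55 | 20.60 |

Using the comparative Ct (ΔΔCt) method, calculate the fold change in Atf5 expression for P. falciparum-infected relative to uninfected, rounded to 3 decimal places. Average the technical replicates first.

Mean Ct: Atf5 uninfected 23.740; Atf5 P. falciparum-infected 20.500; Ppia uninfected 20.755; Ppia P. falciparum-infected 20.575
ΔCt(uninfected) = 23.740 − 20.755 = 2.985
ΔCt(P. falciparum-infected) = 20.500 − 20.575 = -0.075
ΔΔCt = -0.075 − 2.985 = -3.060
Fold change = 2^(−(-3.060)) = 2^3.060 = 8.3397

8.340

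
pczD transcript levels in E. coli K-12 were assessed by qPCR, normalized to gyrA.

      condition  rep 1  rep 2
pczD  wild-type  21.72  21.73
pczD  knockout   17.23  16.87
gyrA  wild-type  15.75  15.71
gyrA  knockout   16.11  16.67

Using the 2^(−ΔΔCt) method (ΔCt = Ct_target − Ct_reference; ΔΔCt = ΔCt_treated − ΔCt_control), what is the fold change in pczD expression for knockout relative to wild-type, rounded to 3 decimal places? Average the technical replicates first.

Mean Ct: pczD wild-type 21.725; pczD knockout 17.050; gyrA wild-type 15.730; gyrA knockout 16.390
ΔCt(wild-type) = 21.725 − 15.730 = 5.995
ΔCt(knockout) = 17.050 − 16.390 = 0.660
ΔΔCt = 0.660 − 5.995 = -5.335
Fold change = 2^(−(-5.335)) = 2^5.335 = 40.3641

40.364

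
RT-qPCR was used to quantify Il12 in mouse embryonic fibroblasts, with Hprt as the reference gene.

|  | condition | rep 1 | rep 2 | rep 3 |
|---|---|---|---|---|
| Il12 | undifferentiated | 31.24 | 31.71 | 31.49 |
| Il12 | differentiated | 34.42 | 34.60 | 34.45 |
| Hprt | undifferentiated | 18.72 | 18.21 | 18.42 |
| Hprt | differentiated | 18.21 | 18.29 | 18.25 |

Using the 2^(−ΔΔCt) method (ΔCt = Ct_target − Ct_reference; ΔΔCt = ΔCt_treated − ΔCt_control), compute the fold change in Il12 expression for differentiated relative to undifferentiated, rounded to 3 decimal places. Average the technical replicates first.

0.108

Mean Ct: Il12 undifferentiated 31.480; Il12 differentiated 34.490; Hprt undifferentiated 18.450; Hprt differentiated 18.250
ΔCt(undifferentiated) = 31.480 − 18.450 = 13.030
ΔCt(differentiated) = 34.490 − 18.250 = 16.240
ΔΔCt = 16.240 − 13.030 = 3.210
Fold change = 2^(−3.210) = 0.1081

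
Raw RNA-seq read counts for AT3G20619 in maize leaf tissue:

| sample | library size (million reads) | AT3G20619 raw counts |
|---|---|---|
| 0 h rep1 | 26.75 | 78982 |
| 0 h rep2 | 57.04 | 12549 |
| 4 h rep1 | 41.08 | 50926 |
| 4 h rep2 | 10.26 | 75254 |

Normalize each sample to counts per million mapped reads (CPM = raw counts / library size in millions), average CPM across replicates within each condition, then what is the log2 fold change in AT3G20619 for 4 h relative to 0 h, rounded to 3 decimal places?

1.434

CPM(0 h rep1) = 78982 / 26.75 = 2952.5981
CPM(0 h rep2) = 12549 / 57.04 = 220.0035
CPM(4 h rep1) = 50926 / 41.08 = 1239.6787
CPM(4 h rep2) = 75254 / 10.26 = 7334.6979
mean CPM(0 h) = 1586.3008; mean CPM(4 h) = 4287.1883
Fold change = 4287.1883 / 1586.3008 = 2.70263
log2(2.70263) = 1.4344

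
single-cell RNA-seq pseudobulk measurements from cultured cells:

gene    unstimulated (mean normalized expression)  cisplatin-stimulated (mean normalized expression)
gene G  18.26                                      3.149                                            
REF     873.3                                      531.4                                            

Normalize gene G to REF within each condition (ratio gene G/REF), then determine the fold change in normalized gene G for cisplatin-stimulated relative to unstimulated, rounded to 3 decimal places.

0.283

gene G/REF (unstimulated) = 18.26 / 873.3 = 0.020909
gene G/REF (cisplatin-stimulated) = 3.149 / 531.4 = 0.0059259
Fold change = 0.0059259 / 0.020909 = 0.2834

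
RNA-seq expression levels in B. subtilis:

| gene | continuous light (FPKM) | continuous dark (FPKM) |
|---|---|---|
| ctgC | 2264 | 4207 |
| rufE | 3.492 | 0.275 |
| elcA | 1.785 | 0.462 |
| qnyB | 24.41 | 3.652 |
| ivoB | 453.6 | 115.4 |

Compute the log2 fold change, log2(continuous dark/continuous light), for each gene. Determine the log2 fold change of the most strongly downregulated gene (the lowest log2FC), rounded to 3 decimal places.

-3.667

log2(4207/2264) = 0.894  (ctgC)
log2(0.275/3.492) = -3.667  (rufE)
log2(0.462/1.785) = -1.950  (elcA)
log2(3.652/24.41) = -2.741  (qnyB)
log2(115.4/453.6) = -1.975  (ivoB)
rufE is most strongly downregulated.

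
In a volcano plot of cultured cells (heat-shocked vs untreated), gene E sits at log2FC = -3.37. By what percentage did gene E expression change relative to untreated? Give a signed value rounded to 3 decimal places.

Fold change = 2^(-3.37) = 0.0967
Percent change = (FC − 1) × 100% = (0.0967 − 1) × 100 = -90.328%

-90.328%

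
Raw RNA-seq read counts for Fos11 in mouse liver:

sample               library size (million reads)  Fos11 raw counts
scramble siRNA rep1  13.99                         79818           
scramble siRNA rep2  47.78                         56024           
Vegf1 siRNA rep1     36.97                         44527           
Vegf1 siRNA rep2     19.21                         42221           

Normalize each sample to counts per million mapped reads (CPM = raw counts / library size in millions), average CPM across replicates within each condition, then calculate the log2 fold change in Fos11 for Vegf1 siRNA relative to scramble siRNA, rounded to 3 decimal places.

-1.015

CPM(scramble siRNA rep1) = 79818 / 13.99 = 5705.3610
CPM(scramble siRNA rep2) = 56024 / 47.78 = 1172.5408
CPM(Vegf1 siRNA rep1) = 44527 / 36.97 = 1204.4090
CPM(Vegf1 siRNA rep2) = 42221 / 19.21 = 2197.8657
mean CPM(scramble siRNA) = 3438.9509; mean CPM(Vegf1 siRNA) = 1701.1373
Fold change = 1701.1373 / 3438.9509 = 0.49467
log2(0.49467) = -1.0155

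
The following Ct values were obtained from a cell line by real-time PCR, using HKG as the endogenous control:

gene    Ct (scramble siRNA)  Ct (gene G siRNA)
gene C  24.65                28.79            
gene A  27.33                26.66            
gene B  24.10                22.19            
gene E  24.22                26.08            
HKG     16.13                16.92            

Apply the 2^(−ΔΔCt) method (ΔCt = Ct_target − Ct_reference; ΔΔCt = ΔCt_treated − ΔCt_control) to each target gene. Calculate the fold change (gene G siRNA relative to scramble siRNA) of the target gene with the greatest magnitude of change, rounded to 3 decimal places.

gene C: ΔΔCt = (28.79−16.92) − (24.65−16.13) = 11.87 − 8.52 = 3.35; fold change = 2^-3.35 = 0.098
gene A: ΔΔCt = (26.66−16.92) − (27.33−16.13) = 9.74 − 11.20 = -1.46; fold change = 2^1.46 = 2.751
gene B: ΔΔCt = (22.19−16.92) − (24.10−16.13) = 5.27 − 7.97 = -2.70; fold change = 2^2.70 = 6.498
gene E: ΔΔCt = (26.08−16.92) − (24.22−16.13) = 9.16 − 8.09 = 1.07; fold change = 2^-1.07 = 0.476
gene C has the largest |ΔΔCt| = 3.35.

0.098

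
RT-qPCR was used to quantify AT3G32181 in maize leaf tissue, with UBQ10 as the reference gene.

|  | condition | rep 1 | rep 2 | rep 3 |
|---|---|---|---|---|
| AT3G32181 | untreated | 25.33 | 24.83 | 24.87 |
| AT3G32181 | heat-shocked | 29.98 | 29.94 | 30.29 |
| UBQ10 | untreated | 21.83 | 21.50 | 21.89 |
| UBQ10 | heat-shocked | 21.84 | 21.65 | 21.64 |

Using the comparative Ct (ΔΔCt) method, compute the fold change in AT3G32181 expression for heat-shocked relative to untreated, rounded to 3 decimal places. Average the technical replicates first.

Mean Ct: AT3G32181 untreated 25.010; AT3G32181 heat-shocked 30.070; UBQ10 untreated 21.740; UBQ10 heat-shocked 21.710
ΔCt(untreated) = 25.010 − 21.740 = 3.270
ΔCt(heat-shocked) = 30.070 − 21.710 = 8.360
ΔΔCt = 8.360 − 3.270 = 5.090
Fold change = 2^(−5.090) = 0.0294

0.029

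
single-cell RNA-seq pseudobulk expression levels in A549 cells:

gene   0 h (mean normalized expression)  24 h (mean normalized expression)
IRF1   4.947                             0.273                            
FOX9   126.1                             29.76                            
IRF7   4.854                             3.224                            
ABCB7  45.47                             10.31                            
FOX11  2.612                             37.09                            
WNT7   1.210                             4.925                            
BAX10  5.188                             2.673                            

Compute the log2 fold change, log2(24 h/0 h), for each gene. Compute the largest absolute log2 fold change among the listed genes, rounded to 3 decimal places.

log2(0.273/4.947) = -4.180  (IRF1)
log2(29.76/126.1) = -2.083  (FOX9)
log2(3.224/4.854) = -0.590  (IRF7)
log2(10.31/45.47) = -2.141  (ABCB7)
log2(37.09/2.612) = 3.828  (FOX11)
log2(4.925/1.210) = 2.025  (WNT7)
log2(2.673/5.188) = -0.957  (BAX10)
The largest magnitude belongs to IRF1.

4.180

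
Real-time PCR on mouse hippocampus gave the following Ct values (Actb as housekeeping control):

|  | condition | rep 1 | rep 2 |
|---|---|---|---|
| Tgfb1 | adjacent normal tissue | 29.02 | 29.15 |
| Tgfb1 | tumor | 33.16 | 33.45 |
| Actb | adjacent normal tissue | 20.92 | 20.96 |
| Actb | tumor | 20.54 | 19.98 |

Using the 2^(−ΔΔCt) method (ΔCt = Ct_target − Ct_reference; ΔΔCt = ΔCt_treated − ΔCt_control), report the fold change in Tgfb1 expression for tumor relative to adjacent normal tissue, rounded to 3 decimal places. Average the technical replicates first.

0.033

Mean Ct: Tgfb1 adjacent normal tissue 29.085; Tgfb1 tumor 33.305; Actb adjacent normal tissue 20.940; Actb tumor 20.260
ΔCt(adjacent normal tissue) = 29.085 − 20.940 = 8.145
ΔCt(tumor) = 33.305 − 20.260 = 13.045
ΔΔCt = 13.045 − 8.145 = 4.900
Fold change = 2^(−4.900) = 0.0335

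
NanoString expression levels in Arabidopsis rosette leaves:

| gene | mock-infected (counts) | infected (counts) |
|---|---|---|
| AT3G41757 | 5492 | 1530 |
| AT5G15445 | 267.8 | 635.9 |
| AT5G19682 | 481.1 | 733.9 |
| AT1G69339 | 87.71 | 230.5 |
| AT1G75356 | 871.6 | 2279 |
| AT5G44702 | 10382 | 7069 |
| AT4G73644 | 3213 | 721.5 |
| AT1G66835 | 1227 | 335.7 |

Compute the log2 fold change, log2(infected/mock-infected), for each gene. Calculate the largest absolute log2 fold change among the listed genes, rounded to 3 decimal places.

log2(1530/5492) = -1.844  (AT3G41757)
log2(635.9/267.8) = 1.248  (AT5G15445)
log2(733.9/481.1) = 0.609  (AT5G19682)
log2(230.5/87.71) = 1.394  (AT1G69339)
log2(2279/871.6) = 1.387  (AT1G75356)
log2(7069/10382) = -0.555  (AT5G44702)
log2(721.5/3213) = -2.155  (AT4G73644)
log2(335.7/1227) = -1.870  (AT1G66835)
The largest magnitude belongs to AT4G73644.

2.155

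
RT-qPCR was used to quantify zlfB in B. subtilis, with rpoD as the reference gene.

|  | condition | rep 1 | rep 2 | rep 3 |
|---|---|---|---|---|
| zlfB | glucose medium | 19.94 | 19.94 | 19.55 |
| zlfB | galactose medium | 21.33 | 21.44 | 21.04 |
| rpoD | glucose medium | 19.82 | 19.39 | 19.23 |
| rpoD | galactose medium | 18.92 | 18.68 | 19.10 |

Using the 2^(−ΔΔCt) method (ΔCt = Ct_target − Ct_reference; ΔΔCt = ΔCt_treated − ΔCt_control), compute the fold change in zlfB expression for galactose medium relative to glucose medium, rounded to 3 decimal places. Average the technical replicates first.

Mean Ct: zlfB glucose medium 19.810; zlfB galactose medium 21.270; rpoD glucose medium 19.480; rpoD galactose medium 18.900
ΔCt(glucose medium) = 19.810 − 19.480 = 0.330
ΔCt(galactose medium) = 21.270 − 18.900 = 2.370
ΔΔCt = 2.370 − 0.330 = 2.040
Fold change = 2^(−2.040) = 0.2432

0.243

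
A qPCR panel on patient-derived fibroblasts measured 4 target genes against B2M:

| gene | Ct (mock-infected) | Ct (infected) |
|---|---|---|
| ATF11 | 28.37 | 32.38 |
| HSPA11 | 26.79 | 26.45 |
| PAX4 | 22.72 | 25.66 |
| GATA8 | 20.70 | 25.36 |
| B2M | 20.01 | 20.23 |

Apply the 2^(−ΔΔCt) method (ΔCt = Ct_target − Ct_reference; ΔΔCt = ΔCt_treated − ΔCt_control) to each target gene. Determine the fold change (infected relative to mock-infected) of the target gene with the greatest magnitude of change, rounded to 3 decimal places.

0.046

ATF11: ΔΔCt = (32.38−20.23) − (28.37−20.01) = 12.15 − 8.36 = 3.79; fold change = 2^-3.79 = 0.072
HSPA11: ΔΔCt = (26.45−20.23) − (26.79−20.01) = 6.22 − 6.78 = -0.56; fold change = 2^0.56 = 1.474
PAX4: ΔΔCt = (25.66−20.23) − (22.72−20.01) = 5.43 − 2.71 = 2.72; fold change = 2^-2.72 = 0.152
GATA8: ΔΔCt = (25.36−20.23) − (20.70−20.01) = 5.13 − 0.69 = 4.44; fold change = 2^-4.44 = 0.046
GATA8 has the largest |ΔΔCt| = 4.44.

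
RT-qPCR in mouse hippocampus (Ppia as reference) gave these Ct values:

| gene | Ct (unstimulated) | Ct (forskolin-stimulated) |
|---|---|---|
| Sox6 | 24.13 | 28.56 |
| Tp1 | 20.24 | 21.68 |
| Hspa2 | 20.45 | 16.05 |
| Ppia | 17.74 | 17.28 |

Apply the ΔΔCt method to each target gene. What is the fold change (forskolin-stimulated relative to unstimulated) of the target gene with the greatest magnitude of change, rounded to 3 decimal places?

Sox6: ΔΔCt = (28.56−17.28) − (24.13−17.74) = 11.28 − 6.39 = 4.89; fold change = 2^-4.89 = 0.034
Tp1: ΔΔCt = (21.68−17.28) − (20.24−17.74) = 4.40 − 2.50 = 1.90; fold change = 2^-1.90 = 0.268
Hspa2: ΔΔCt = (16.05−17.28) − (20.45−17.74) = -1.23 − 2.71 = -3.94; fold change = 2^3.94 = 15.348
Sox6 has the largest |ΔΔCt| = 4.89.

0.034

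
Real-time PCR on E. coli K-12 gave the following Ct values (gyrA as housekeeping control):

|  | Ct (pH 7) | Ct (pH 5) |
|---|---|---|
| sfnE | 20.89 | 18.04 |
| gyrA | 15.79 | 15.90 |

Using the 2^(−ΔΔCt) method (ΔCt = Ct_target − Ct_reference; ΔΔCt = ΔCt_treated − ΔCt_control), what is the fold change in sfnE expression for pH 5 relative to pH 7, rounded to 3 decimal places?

ΔCt(pH 7) = 20.890 − 15.790 = 5.100
ΔCt(pH 5) = 18.040 − 15.900 = 2.140
ΔΔCt = 2.140 − 5.100 = -2.960
Fold change = 2^(−(-2.960)) = 2^2.960 = 7.7812

7.781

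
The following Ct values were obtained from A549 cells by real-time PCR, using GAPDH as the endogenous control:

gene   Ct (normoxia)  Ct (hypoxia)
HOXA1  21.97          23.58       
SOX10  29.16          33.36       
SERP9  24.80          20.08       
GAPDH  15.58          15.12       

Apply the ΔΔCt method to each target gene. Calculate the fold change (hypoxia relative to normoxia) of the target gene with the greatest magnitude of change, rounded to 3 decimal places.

HOXA1: ΔΔCt = (23.58−15.12) − (21.97−15.58) = 8.46 − 6.39 = 2.07; fold change = 2^-2.07 = 0.238
SOX10: ΔΔCt = (33.36−15.12) − (29.16−15.58) = 18.24 − 13.58 = 4.66; fold change = 2^-4.66 = 0.040
SERP9: ΔΔCt = (20.08−15.12) − (24.80−15.58) = 4.96 − 9.22 = -4.26; fold change = 2^4.26 = 19.160
SOX10 has the largest |ΔΔCt| = 4.66.

0.040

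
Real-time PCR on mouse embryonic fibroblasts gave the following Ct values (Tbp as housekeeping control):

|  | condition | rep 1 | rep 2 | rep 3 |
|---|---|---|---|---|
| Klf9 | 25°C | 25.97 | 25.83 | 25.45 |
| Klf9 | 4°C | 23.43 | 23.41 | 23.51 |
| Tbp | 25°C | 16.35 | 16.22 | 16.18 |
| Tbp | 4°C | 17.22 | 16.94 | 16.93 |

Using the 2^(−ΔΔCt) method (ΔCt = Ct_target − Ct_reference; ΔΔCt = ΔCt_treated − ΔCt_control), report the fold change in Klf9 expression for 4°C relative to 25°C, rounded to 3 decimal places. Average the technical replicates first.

Mean Ct: Klf9 25°C 25.750; Klf9 4°C 23.450; Tbp 25°C 16.250; Tbp 4°C 17.030
ΔCt(25°C) = 25.750 − 16.250 = 9.500
ΔCt(4°C) = 23.450 − 17.030 = 6.420
ΔΔCt = 6.420 − 9.500 = -3.080
Fold change = 2^(−(-3.080)) = 2^3.080 = 8.4561

8.456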